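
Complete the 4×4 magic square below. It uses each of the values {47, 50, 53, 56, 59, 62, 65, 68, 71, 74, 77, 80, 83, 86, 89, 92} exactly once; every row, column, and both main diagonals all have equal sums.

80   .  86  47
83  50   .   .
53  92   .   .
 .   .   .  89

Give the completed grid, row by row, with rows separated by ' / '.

80 65 86 47 / 83 50 77 68 / 53 92 59 74 / 62 71 56 89

The 16 entries sum to 1112, so each line sums to 1112/4 = 278.
Row 1 needs 278; the known cells sum to 213, so (1,2) = 65.
Column 1 needs 278; the known cells sum to 216, so (4,1) = 62.
The remaining cell in column 2 is (4,2) = 278 − 207 = 71.
Main diagonal needs 278; the known cells sum to 219, so (3,3) = 59.
Anti-diagonal needs 278; the known cells sum to 201, so (2,3) = 77.
Row 2: 83 + 50 + 77 + ? = 278, so (2,4) = 68.
Row 3 needs 278; the known cells sum to 204, so (3,4) = 74.
Row 4 needs 278; the known cells sum to 222, so (4,3) = 56.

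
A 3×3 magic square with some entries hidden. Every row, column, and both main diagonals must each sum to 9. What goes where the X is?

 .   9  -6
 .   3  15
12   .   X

0

The remaining cell in row 1 is (1,1) = 9 − 3 = 6.
Using row 2: 3 + 15 + ? → (2,1) = 9 − 18 = -9.
Column 2 must total 9; the given cells sum to 12, so (3,2) = -3.
Column 3 must total 9; the given cells sum to 9, so (3,3) = 0.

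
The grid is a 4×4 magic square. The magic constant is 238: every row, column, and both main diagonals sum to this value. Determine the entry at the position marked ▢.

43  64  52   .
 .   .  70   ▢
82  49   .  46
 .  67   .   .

Row 1 needs 238; the known cells sum to 159, so (1,4) = 79.
From row 3, 238 − (82 + 49 + 46) gives (3,3) = 61.
The remaining cell in column 2 is (2,2) = 238 − 180 = 58.
The remaining cell in column 3 is (4,3) = 238 − 183 = 55.
Main diagonal needs 238; the known cells sum to 162, so (4,4) = 76.
Anti-diagonal must total 238; the given cells sum to 198, so (4,1) = 40.
Using column 1: 43 + 82 + 40 + ? → (2,1) = 238 − 165 = 73.
The remaining cell in column 4 is (2,4) = 238 − 201 = 37.

37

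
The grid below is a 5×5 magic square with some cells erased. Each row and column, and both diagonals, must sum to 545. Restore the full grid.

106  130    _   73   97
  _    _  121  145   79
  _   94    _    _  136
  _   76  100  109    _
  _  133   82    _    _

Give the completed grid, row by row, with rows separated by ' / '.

106 130 139 73 97 / 88 112 121 145 79 / 85 94 103 127 136 / 142 76 100 109 118 / 124 133 82 91 115

Row 1: 106 + 130 + 73 + 97 + ? = 545, so (1,3) = 139.
Column 2: 130 + 94 + 76 + 133 + ? = 545, so (2,2) = 112.
Column 3 must total 545; the given cells sum to 442, so (3,3) = 103.
From main diagonal, 545 − (106 + 112 + 103 + 109) gives (5,5) = 115.
The remaining cell in anti-diagonal is (5,1) = 545 − 421 = 124.
Using row 2: 112 + 121 + 145 + 79 + ? → (2,1) = 545 − 457 = 88.
The remaining cell in row 5 is (5,4) = 545 − 454 = 91.
Column 4 needs 545; the known cells sum to 418, so (3,4) = 127.
From column 5, 545 − (97 + 79 + 136 + 115) gives (4,5) = 118.
Row 3 must total 545; the given cells sum to 460, so (3,1) = 85.
The remaining cell in row 4 is (4,1) = 545 − 403 = 142.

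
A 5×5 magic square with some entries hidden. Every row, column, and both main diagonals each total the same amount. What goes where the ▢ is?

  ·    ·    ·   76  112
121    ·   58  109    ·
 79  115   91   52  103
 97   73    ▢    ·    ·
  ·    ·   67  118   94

124

Row 3 is complete and sums to 440; that is the magic constant.
The remaining cell in column 4 is (4,4) = 440 − 355 = 85.
Anti-diagonal must total 440; the given cells sum to 385, so (5,1) = 55.
Row 5 needs 440; the known cells sum to 334, so (5,2) = 106.
Column 1: 121 + 79 + 97 + 55 + ? = 440, so (1,1) = 88.
Using main diagonal: 88 + 91 + 85 + 94 + ? → (2,2) = 440 − 358 = 82.
From row 2, 440 − (121 + 82 + 58 + 109) gives (2,5) = 70.
Column 2: 82 + 115 + 73 + 106 + ? = 440, so (1,2) = 64.
Column 5: 112 + 70 + 103 + 94 + ? = 440, so (4,5) = 61.
Row 1 must total 440; the given cells sum to 340, so (1,3) = 100.
Row 4: 97 + 73 + 85 + 61 + ? = 440, so (4,3) = 124.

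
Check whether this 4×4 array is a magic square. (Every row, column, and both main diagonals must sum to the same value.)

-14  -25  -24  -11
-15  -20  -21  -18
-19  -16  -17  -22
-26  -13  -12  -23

Row 1: -14 + (-25) + (-24) + (-11) = -74.
Row 2: -15 + (-20) + (-21) + (-18) = -74.
Row 3: -19 + (-16) + (-17) + (-22) = -74.
Row 4: -26 + (-13) + (-12) + (-23) = -74.
Column 1: -14 + (-15) + (-19) + (-26) = -74.
Column 2: -25 + (-20) + (-16) + (-13) = -74.
Column 3: -24 + (-21) + (-17) + (-12) = -74.
Column 4: -11 + (-18) + (-22) + (-23) = -74.
Main diagonal: -14 + (-20) + (-17) + (-23) = -74.
Anti-diagonal: -11 + (-21) + (-16) + (-26) = -74.
All lines sum to -74.

Yes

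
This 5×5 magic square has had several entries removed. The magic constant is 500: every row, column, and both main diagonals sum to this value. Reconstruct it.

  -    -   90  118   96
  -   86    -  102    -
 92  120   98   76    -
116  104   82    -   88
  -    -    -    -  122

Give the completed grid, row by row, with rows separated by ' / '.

Row 3 must total 500; the given cells sum to 386, so (3,5) = 114.
Row 4 needs 500; the known cells sum to 390, so (4,4) = 110.
From column 4, 500 − (118 + 102 + 76 + 110) gives (5,4) = 94.
Using column 5: 96 + 114 + 88 + 122 + ? → (2,5) = 500 − 420 = 80.
Main diagonal needs 500; the known cells sum to 416, so (1,1) = 84.
Anti-diagonal needs 500; the known cells sum to 400, so (5,1) = 100.
The remaining cell in row 1 is (1,2) = 500 − 388 = 112.
From column 1, 500 − (84 + 92 + 116 + 100) gives (2,1) = 108.
Using column 2: 112 + 86 + 120 + 104 + ? → (5,2) = 500 − 422 = 78.
The remaining cell in row 2 is (2,3) = 500 − 376 = 124.
Row 5: 100 + 78 + 94 + 122 + ? = 500, so (5,3) = 106.

84 112 90 118 96 / 108 86 124 102 80 / 92 120 98 76 114 / 116 104 82 110 88 / 100 78 106 94 122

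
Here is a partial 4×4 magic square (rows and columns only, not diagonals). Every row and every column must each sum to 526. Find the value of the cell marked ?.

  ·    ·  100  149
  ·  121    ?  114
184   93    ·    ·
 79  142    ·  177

135

Row 4 must total 526; the given cells sum to 398, so (4,3) = 128.
Column 2 needs 526; the known cells sum to 356, so (1,2) = 170.
From column 4, 526 − (149 + 114 + 177) gives (3,4) = 86.
Row 1 needs 526; the known cells sum to 419, so (1,1) = 107.
Using row 3: 184 + 93 + 86 + ? → (3,3) = 526 − 363 = 163.
From column 1, 526 − (107 + 184 + 79) gives (2,1) = 156.
Using column 3: 100 + 163 + 128 + ? → (2,3) = 526 − 391 = 135.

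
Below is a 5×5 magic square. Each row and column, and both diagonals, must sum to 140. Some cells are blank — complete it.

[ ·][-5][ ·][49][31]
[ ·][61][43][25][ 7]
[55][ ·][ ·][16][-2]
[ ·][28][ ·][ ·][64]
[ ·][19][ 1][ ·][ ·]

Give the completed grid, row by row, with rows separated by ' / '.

The remaining cell in row 2 is (2,1) = 140 − 136 = 4.
From column 2, 140 − (-5 + 61 + 28 + 19) gives (3,2) = 37.
Column 5 needs 140; the known cells sum to 100, so (5,5) = 40.
Row 3: 55 + 37 + 16 + (-2) + ? = 140, so (3,3) = 34.
Using anti-diagonal: 31 + 25 + 34 + 28 + ? → (5,1) = 140 − 118 = 22.
From row 5, 140 − (22 + 19 + 1 + 40) gives (5,4) = 58.
Column 4 must total 140; the given cells sum to 148, so (4,4) = -8.
Using main diagonal: 61 + 34 + (-8) + 40 + ? → (1,1) = 140 − 127 = 13.
The remaining cell in row 1 is (1,3) = 140 − 88 = 52.
Column 1 needs 140; the known cells sum to 94, so (4,1) = 46.
From column 3, 140 − (52 + 43 + 34 + 1) gives (4,3) = 10.

13 -5 52 49 31 / 4 61 43 25 7 / 55 37 34 16 -2 / 46 28 10 -8 64 / 22 19 1 58 40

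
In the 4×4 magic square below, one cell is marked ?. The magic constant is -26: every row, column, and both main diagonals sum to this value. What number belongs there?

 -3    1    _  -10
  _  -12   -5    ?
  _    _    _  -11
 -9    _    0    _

Using row 1: -3 + 1 + (-10) + ? → (1,3) = -26 − (-12) = -14.
Using column 3: -14 + (-5) + 0 + ? → (3,3) = -26 − (-19) = -7.
Main diagonal needs -26; the known cells sum to -22, so (4,4) = -4.
The remaining cell in anti-diagonal is (3,2) = -26 − (-24) = -2.
Row 3 must total -26; the given cells sum to -20, so (3,1) = -6.
Row 4 must total -26; the given cells sum to -13, so (4,2) = -13.
From column 1, -26 − (-3 + (-6) + (-9)) gives (2,1) = -8.
The remaining cell in column 4 is (2,4) = -26 − (-25) = -1.

-1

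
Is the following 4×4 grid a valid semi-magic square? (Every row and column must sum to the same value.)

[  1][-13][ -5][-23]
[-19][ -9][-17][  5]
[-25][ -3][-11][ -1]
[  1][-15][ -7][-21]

No — column 4 sums to -40 but column 1 sums to -42.

Row 1: 1 + (-13) + (-5) + (-23) = -40.
Row 2: -19 + (-9) + (-17) + 5 = -40.
Row 3: -25 + (-3) + (-11) + (-1) = -40.
Row 4: 1 + (-15) + (-7) + (-21) = -42.
Column 1: 1 + (-19) + (-25) + 1 = -42.
Column 2: -13 + (-9) + (-3) + (-15) = -40.
Column 3: -5 + (-17) + (-11) + (-7) = -40.
Column 4: -23 + 5 + (-1) + (-21) = -40.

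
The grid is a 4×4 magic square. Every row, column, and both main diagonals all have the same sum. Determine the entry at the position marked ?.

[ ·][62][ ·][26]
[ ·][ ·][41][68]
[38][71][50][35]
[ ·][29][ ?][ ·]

Row 3 is complete and sums to 194; that is the magic constant.
Using column 2: 62 + 71 + 29 + ? → (2,2) = 194 − 162 = 32.
Column 4 needs 194; the known cells sum to 129, so (4,4) = 65.
From main diagonal, 194 − (32 + 50 + 65) gives (1,1) = 47.
From anti-diagonal, 194 − (26 + 41 + 71) gives (4,1) = 56.
Using row 1: 47 + 62 + 26 + ? → (1,3) = 194 − 135 = 59.
Row 2 must total 194; the given cells sum to 141, so (2,1) = 53.
From row 4, 194 − (56 + 29 + 65) gives (4,3) = 44.

44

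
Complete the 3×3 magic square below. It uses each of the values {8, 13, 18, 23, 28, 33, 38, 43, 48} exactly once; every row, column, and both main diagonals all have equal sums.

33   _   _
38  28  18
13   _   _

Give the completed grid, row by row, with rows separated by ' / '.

33 8 43 / 38 28 18 / 13 48 23

The 9 entries sum to 252, so each line sums to 252/3 = 84.
Main diagonal must total 84; the given cells sum to 61, so (3,3) = 23.
From anti-diagonal, 84 − (28 + 13) gives (1,3) = 43.
Row 1: 33 + 43 + ? = 84, so (1,2) = 8.
From row 3, 84 − (13 + 23) gives (3,2) = 48.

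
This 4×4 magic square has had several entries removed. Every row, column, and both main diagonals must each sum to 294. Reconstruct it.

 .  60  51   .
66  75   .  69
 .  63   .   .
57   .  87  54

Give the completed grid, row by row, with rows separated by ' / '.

93 60 51 90 / 66 75 84 69 / 78 63 72 81 / 57 96 87 54

Using row 2: 66 + 75 + 69 + ? → (2,3) = 294 − 210 = 84.
Row 4 must total 294; the given cells sum to 198, so (4,2) = 96.
Column 3 needs 294; the known cells sum to 222, so (3,3) = 72.
The remaining cell in main diagonal is (1,1) = 294 − 201 = 93.
Anti-diagonal must total 294; the given cells sum to 204, so (1,4) = 90.
Column 1: 93 + 66 + 57 + ? = 294, so (3,1) = 78.
Column 4 must total 294; the given cells sum to 213, so (3,4) = 81.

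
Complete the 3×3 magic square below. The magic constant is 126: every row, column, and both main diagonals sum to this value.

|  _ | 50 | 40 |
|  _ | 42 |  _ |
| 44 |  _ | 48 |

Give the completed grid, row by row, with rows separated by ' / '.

36 50 40 / 46 42 38 / 44 34 48

Row 1: 50 + 40 + ? = 126, so (1,1) = 36.
Using row 3: 44 + 48 + ? → (3,2) = 126 − 92 = 34.
From column 1, 126 − (36 + 44) gives (2,1) = 46.
Using column 3: 40 + 48 + ? → (2,3) = 126 − 88 = 38.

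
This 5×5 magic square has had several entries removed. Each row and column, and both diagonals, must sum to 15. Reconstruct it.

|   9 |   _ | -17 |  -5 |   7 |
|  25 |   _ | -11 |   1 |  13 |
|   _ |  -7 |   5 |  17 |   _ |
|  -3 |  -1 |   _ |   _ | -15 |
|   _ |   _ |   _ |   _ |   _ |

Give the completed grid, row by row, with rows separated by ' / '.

9 21 -17 -5 7 / 25 -13 -11 1 13 / -19 -7 5 17 19 / -3 -1 11 23 -15 / 3 15 27 -21 -9

From row 1, 15 − (9 + (-17) + (-5) + 7) gives (1,2) = 21.
From row 2, 15 − (25 + (-11) + 1 + 13) gives (2,2) = -13.
Column 2 needs 15; the known cells sum to 0, so (5,2) = 15.
Using anti-diagonal: 7 + 1 + 5 + (-1) + ? → (5,1) = 15 − 12 = 3.
Column 1 must total 15; the given cells sum to 34, so (3,1) = -19.
The remaining cell in row 3 is (3,5) = 15 − (-4) = 19.
Column 5: 7 + 13 + 19 + (-15) + ? = 15, so (5,5) = -9.
From main diagonal, 15 − (9 + (-13) + 5 + (-9)) gives (4,4) = 23.
Row 4: -3 + (-1) + 23 + (-15) + ? = 15, so (4,3) = 11.
Column 3 must total 15; the given cells sum to -12, so (5,3) = 27.
Column 4: -5 + 1 + 17 + 23 + ? = 15, so (5,4) = -21.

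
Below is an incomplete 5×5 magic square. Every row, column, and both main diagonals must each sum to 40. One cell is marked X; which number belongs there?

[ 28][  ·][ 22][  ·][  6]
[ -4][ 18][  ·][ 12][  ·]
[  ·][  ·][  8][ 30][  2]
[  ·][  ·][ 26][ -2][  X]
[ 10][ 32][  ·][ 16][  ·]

20

The remaining cell in column 4 is (1,4) = 40 − 56 = -16.
The remaining cell in main diagonal is (5,5) = 40 − 52 = -12.
The remaining cell in anti-diagonal is (4,2) = 40 − 36 = 4.
From row 1, 40 − (28 + 22 + (-16) + 6) gives (1,2) = 0.
Row 5: 10 + 32 + 16 + (-12) + ? = 40, so (5,3) = -6.
Column 2: 0 + 18 + 4 + 32 + ? = 40, so (3,2) = -14.
Column 3 needs 40; the known cells sum to 50, so (2,3) = -10.
Row 2: -4 + 18 + (-10) + 12 + ? = 40, so (2,5) = 24.
Row 3 needs 40; the known cells sum to 26, so (3,1) = 14.
From column 1, 40 − (28 + (-4) + 14 + 10) gives (4,1) = -8.
From column 5, 40 − (6 + 24 + 2 + (-12)) gives (4,5) = 20.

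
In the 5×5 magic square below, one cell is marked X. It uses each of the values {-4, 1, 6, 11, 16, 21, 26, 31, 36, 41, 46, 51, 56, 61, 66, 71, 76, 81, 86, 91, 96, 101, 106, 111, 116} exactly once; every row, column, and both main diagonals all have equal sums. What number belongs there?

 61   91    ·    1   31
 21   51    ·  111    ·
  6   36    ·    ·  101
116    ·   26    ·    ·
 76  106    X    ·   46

The 25 entries sum to 1400, so each line sums to 1400/5 = 280.
The remaining cell in row 1 is (1,3) = 280 − 184 = 96.
Column 2: 91 + 51 + 36 + 106 + ? = 280, so (4,2) = -4.
Using anti-diagonal: 31 + 111 + (-4) + 76 + ? → (3,3) = 280 − 214 = 66.
From row 3, 280 − (6 + 36 + 66 + 101) gives (3,4) = 71.
The remaining cell in main diagonal is (4,4) = 280 − 224 = 56.
Using row 4: 116 + (-4) + 26 + 56 + ? → (4,5) = 280 − 194 = 86.
Column 4 must total 280; the given cells sum to 239, so (5,4) = 41.
The remaining cell in column 5 is (2,5) = 280 − 264 = 16.
Row 2: 21 + 51 + 111 + 16 + ? = 280, so (2,3) = 81.
Using row 5: 76 + 106 + 41 + 46 + ? → (5,3) = 280 − 269 = 11.

11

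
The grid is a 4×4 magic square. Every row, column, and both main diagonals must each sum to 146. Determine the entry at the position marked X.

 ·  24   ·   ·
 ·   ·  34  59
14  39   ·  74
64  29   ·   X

4

Using row 3: 14 + 39 + 74 + ? → (3,3) = 146 − 127 = 19.
The remaining cell in column 2 is (2,2) = 146 − 92 = 54.
The remaining cell in anti-diagonal is (1,4) = 146 − 137 = 9.
From row 2, 146 − (54 + 34 + 59) gives (2,1) = -1.
Using column 1: -1 + 14 + 64 + ? → (1,1) = 146 − 77 = 69.
Column 4 must total 146; the given cells sum to 142, so (4,4) = 4.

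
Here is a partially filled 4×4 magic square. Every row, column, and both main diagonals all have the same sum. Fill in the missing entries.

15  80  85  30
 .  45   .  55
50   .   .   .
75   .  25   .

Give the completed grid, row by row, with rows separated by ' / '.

Row 1 is already complete: 15 + 80 + 85 + 30 = 210, so that is the magic constant.
Using column 1: 15 + 50 + 75 + ? → (2,1) = 210 − 140 = 70.
Row 2 must total 210; the given cells sum to 170, so (2,3) = 40.
From column 3, 210 − (85 + 40 + 25) gives (3,3) = 60.
Main diagonal must total 210; the given cells sum to 120, so (4,4) = 90.
From anti-diagonal, 210 − (30 + 40 + 75) gives (3,2) = 65.
Row 3 must total 210; the given cells sum to 175, so (3,4) = 35.
From row 4, 210 − (75 + 25 + 90) gives (4,2) = 20.

15 80 85 30 / 70 45 40 55 / 50 65 60 35 / 75 20 25 90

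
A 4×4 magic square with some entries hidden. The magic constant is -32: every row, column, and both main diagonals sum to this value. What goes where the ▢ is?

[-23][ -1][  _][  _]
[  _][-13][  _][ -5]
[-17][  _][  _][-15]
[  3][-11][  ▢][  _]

Column 1 must total -32; the given cells sum to -37, so (2,1) = 5.
Column 2 needs -32; the known cells sum to -25, so (3,2) = -7.
From row 2, -32 − (5 + (-13) + (-5)) gives (2,3) = -19.
Using row 3: -17 + (-7) + (-15) + ? → (3,3) = -32 − (-39) = 7.
Main diagonal: -23 + (-13) + 7 + ? = -32, so (4,4) = -3.
Using anti-diagonal: -19 + (-7) + 3 + ? → (1,4) = -32 − (-23) = -9.
The remaining cell in row 1 is (1,3) = -32 − (-33) = 1.
Row 4 must total -32; the given cells sum to -11, so (4,3) = -21.

-21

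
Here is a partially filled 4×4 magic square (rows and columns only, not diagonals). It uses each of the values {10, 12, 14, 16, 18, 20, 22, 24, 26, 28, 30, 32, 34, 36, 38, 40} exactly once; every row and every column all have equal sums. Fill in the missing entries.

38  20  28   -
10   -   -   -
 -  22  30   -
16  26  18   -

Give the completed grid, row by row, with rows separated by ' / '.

38 20 28 14 / 10 32 24 34 / 36 22 30 12 / 16 26 18 40

The 16 entries sum to 400, so each line sums to 400/4 = 100.
Using row 1: 38 + 20 + 28 + ? → (1,4) = 100 − 86 = 14.
Row 4: 16 + 26 + 18 + ? = 100, so (4,4) = 40.
The remaining cell in column 1 is (3,1) = 100 − 64 = 36.
Column 2 must total 100; the given cells sum to 68, so (2,2) = 32.
Column 3: 28 + 30 + 18 + ? = 100, so (2,3) = 24.
The remaining cell in row 2 is (2,4) = 100 − 66 = 34.
Row 3: 36 + 22 + 30 + ? = 100, so (3,4) = 12.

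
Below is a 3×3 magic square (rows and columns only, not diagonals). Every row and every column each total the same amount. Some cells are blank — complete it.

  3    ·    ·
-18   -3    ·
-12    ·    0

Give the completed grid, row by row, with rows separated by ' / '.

3 -9 -21 / -18 -3 -6 / -12 -15 0

Column 1 is already complete: 3 + -18 + -12 = -27, so that is the magic constant.
Row 2 must total -27; the given cells sum to -21, so (2,3) = -6.
Using row 3: -12 + 0 + ? → (3,2) = -27 − (-12) = -15.
The remaining cell in column 2 is (1,2) = -27 − (-18) = -9.
The remaining cell in column 3 is (1,3) = -27 − (-6) = -21.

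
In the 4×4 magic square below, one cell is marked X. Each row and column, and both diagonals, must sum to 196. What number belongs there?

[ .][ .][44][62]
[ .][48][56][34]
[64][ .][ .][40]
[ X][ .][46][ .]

36

Row 2 needs 196; the known cells sum to 138, so (2,1) = 58.
Column 3 must total 196; the given cells sum to 146, so (3,3) = 50.
Using column 4: 62 + 34 + 40 + ? → (4,4) = 196 − 136 = 60.
Using main diagonal: 48 + 50 + 60 + ? → (1,1) = 196 − 158 = 38.
The remaining cell in row 1 is (1,2) = 196 − 144 = 52.
The remaining cell in row 3 is (3,2) = 196 − 154 = 42.
Using column 1: 38 + 58 + 64 + ? → (4,1) = 196 − 160 = 36.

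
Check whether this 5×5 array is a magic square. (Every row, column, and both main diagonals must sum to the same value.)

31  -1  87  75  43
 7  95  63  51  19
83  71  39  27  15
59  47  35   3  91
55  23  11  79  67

Yes

Row 1: 31 + (-1) + 87 + 75 + 43 = 235.
Row 2: 7 + 95 + 63 + 51 + 19 = 235.
Row 3: 83 + 71 + 39 + 27 + 15 = 235.
Row 4: 59 + 47 + 35 + 3 + 91 = 235.
Row 5: 55 + 23 + 11 + 79 + 67 = 235.
Column 1: 31 + 7 + 83 + 59 + 55 = 235.
Column 2: -1 + 95 + 71 + 47 + 23 = 235.
Column 3: 87 + 63 + 39 + 35 + 11 = 235.
Column 4: 75 + 51 + 27 + 3 + 79 = 235.
Column 5: 43 + 19 + 15 + 91 + 67 = 235.
Main diagonal: 31 + 95 + 39 + 3 + 67 = 235.
Anti-diagonal: 43 + 51 + 39 + 47 + 55 = 235.
All lines sum to 235.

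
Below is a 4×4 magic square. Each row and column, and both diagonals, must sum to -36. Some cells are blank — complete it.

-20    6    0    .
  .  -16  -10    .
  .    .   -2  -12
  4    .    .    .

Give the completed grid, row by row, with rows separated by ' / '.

-20 6 0 -22 / -6 -16 -10 -4 / -14 -8 -2 -12 / 4 -18 -24 2

Row 1 needs -36; the known cells sum to -14, so (1,4) = -22.
Column 3: 0 + (-10) + (-2) + ? = -36, so (4,3) = -24.
The remaining cell in main diagonal is (4,4) = -36 − (-38) = 2.
From anti-diagonal, -36 − (-22 + (-10) + 4) gives (3,2) = -8.
Using row 3: -8 + (-2) + (-12) + ? → (3,1) = -36 − (-22) = -14.
Row 4: 4 + (-24) + 2 + ? = -36, so (4,2) = -18.
Column 1 needs -36; the known cells sum to -30, so (2,1) = -6.
Column 4: -22 + (-12) + 2 + ? = -36, so (2,4) = -4.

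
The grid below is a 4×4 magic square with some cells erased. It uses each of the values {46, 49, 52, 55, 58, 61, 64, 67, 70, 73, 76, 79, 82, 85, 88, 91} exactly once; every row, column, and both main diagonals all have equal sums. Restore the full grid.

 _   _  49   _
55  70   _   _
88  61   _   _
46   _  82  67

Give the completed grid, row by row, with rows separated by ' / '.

The 16 entries sum to 1096, so each line sums to 1096/4 = 274.
Row 4 must total 274; the given cells sum to 195, so (4,2) = 79.
Column 1 needs 274; the known cells sum to 189, so (1,1) = 85.
Using column 2: 70 + 61 + 79 + ? → (1,2) = 274 − 210 = 64.
Main diagonal must total 274; the given cells sum to 222, so (3,3) = 52.
Using row 1: 85 + 64 + 49 + ? → (1,4) = 274 − 198 = 76.
Row 3 must total 274; the given cells sum to 201, so (3,4) = 73.
The remaining cell in column 3 is (2,3) = 274 − 183 = 91.
Column 4 must total 274; the given cells sum to 216, so (2,4) = 58.

85 64 49 76 / 55 70 91 58 / 88 61 52 73 / 46 79 82 67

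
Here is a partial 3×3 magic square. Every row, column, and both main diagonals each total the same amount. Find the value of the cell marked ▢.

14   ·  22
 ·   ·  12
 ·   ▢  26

16

Column 3 is complete and sums to 60; that is the magic constant.
The remaining cell in row 1 is (1,2) = 60 − 36 = 24.
From main diagonal, 60 − (14 + 26) gives (2,2) = 20.
Anti-diagonal must total 60; the given cells sum to 42, so (3,1) = 18.
From row 2, 60 − (20 + 12) gives (2,1) = 28.
The remaining cell in row 3 is (3,2) = 60 − 44 = 16.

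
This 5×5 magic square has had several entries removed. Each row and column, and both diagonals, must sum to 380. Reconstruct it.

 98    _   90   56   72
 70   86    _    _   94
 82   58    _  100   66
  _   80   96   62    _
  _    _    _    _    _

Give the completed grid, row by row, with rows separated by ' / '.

The remaining cell in row 1 is (1,2) = 380 − 316 = 64.
Using row 3: 82 + 58 + 100 + 66 + ? → (3,3) = 380 − 306 = 74.
The remaining cell in column 2 is (5,2) = 380 − 288 = 92.
The remaining cell in main diagonal is (5,5) = 380 − 320 = 60.
From column 5, 380 − (72 + 94 + 66 + 60) gives (4,5) = 88.
The remaining cell in row 4 is (4,1) = 380 − 326 = 54.
Column 1 needs 380; the known cells sum to 304, so (5,1) = 76.
Anti-diagonal needs 380; the known cells sum to 302, so (2,4) = 78.
From row 2, 380 − (70 + 86 + 78 + 94) gives (2,3) = 52.
Using column 3: 90 + 52 + 74 + 96 + ? → (5,3) = 380 − 312 = 68.
Using column 4: 56 + 78 + 100 + 62 + ? → (5,4) = 380 − 296 = 84.

98 64 90 56 72 / 70 86 52 78 94 / 82 58 74 100 66 / 54 80 96 62 88 / 76 92 68 84 60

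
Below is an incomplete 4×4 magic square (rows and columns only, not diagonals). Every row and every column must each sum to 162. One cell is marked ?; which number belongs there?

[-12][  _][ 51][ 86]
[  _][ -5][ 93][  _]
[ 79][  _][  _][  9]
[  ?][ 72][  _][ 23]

The remaining cell in row 1 is (1,2) = 162 − 125 = 37.
Using column 2: 37 + (-5) + 72 + ? → (3,2) = 162 − 104 = 58.
From column 4, 162 − (86 + 9 + 23) gives (2,4) = 44.
Row 2 must total 162; the given cells sum to 132, so (2,1) = 30.
The remaining cell in row 3 is (3,3) = 162 − 146 = 16.
Column 1 must total 162; the given cells sum to 97, so (4,1) = 65.

65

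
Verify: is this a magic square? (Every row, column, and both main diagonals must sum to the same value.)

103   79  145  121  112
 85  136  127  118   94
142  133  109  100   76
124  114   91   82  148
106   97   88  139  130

Row 1: 103 + 79 + 145 + 121 + 112 = 560.
Row 2: 85 + 136 + 127 + 118 + 94 = 560.
Row 3: 142 + 133 + 109 + 100 + 76 = 560.
Row 4: 124 + 114 + 91 + 82 + 148 = 559.
Row 5: 106 + 97 + 88 + 139 + 130 = 560.
Column 1: 103 + 85 + 142 + 124 + 106 = 560.
Column 2: 79 + 136 + 133 + 114 + 97 = 559.
Column 3: 145 + 127 + 109 + 91 + 88 = 560.
Column 4: 121 + 118 + 100 + 82 + 139 = 560.
Column 5: 112 + 94 + 76 + 148 + 130 = 560.
Main diagonal: 103 + 136 + 109 + 82 + 130 = 560.
Anti-diagonal: 112 + 118 + 109 + 114 + 106 = 559.

No — row 3 sums to 560 but anti-diagonal sums to 559.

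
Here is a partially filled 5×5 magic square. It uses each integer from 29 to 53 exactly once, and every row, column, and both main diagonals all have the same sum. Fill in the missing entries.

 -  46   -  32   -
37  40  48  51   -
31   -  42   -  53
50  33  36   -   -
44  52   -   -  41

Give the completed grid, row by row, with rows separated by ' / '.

The entries are 29 through 53, which sum to 1025, so each line sums to 1025/5 = 205.
Using row 2: 37 + 40 + 48 + 51 + ? → (2,5) = 205 − 176 = 29.
Column 1 must total 205; the given cells sum to 162, so (1,1) = 43.
Using column 2: 46 + 40 + 33 + 52 + ? → (3,2) = 205 − 171 = 34.
The remaining cell in main diagonal is (4,4) = 205 − 166 = 39.
Using anti-diagonal: 51 + 42 + 33 + 44 + ? → (1,5) = 205 − 170 = 35.
From row 1, 205 − (43 + 46 + 32 + 35) gives (1,3) = 49.
Row 3 must total 205; the given cells sum to 160, so (3,4) = 45.
Using row 4: 50 + 33 + 36 + 39 + ? → (4,5) = 205 − 158 = 47.
From column 3, 205 − (49 + 48 + 42 + 36) gives (5,3) = 30.
Column 4: 32 + 51 + 45 + 39 + ? = 205, so (5,4) = 38.

43 46 49 32 35 / 37 40 48 51 29 / 31 34 42 45 53 / 50 33 36 39 47 / 44 52 30 38 41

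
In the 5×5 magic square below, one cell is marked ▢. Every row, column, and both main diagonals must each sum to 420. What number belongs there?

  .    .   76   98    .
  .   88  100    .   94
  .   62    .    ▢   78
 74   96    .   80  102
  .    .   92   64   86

Using row 4: 74 + 96 + 80 + 102 + ? → (4,3) = 420 − 352 = 68.
Column 3 must total 420; the given cells sum to 336, so (3,3) = 84.
Using column 5: 94 + 78 + 102 + 86 + ? → (1,5) = 420 − 360 = 60.
Main diagonal: 88 + 84 + 80 + 86 + ? = 420, so (1,1) = 82.
Using row 1: 82 + 76 + 98 + 60 + ? → (1,2) = 420 − 316 = 104.
Column 2 needs 420; the known cells sum to 350, so (5,2) = 70.
Row 5 must total 420; the given cells sum to 312, so (5,1) = 108.
From anti-diagonal, 420 − (60 + 84 + 96 + 108) gives (2,4) = 72.
Using row 2: 88 + 100 + 72 + 94 + ? → (2,1) = 420 − 354 = 66.
From column 1, 420 − (82 + 66 + 74 + 108) gives (3,1) = 90.
Column 4 must total 420; the given cells sum to 314, so (3,4) = 106.

106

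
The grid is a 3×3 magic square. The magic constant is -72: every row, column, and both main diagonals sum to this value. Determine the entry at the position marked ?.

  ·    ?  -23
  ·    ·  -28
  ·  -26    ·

-22

Column 3 must total -72; the given cells sum to -51, so (3,3) = -21.
Row 3: -26 + (-21) + ? = -72, so (3,1) = -25.
The remaining cell in anti-diagonal is (2,2) = -72 − (-48) = -24.
The remaining cell in row 2 is (2,1) = -72 − (-52) = -20.
Column 1 needs -72; the known cells sum to -45, so (1,1) = -27.
Using column 2: -24 + (-26) + ? → (1,2) = -72 − (-50) = -22.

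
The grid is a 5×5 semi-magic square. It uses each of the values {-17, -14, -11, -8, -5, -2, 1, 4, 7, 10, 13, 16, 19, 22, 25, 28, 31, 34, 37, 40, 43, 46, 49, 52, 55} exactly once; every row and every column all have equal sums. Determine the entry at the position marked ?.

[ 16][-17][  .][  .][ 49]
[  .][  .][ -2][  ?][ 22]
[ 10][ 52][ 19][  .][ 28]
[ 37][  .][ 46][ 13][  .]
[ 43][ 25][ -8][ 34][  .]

The 25 entries sum to 475, so each line sums to 475/5 = 95.
From row 3, 95 − (10 + 52 + 19 + 28) gives (3,4) = -14.
From row 5, 95 − (43 + 25 + (-8) + 34) gives (5,5) = 1.
Using column 1: 16 + 10 + 37 + 43 + ? → (2,1) = 95 − 106 = -11.
Column 3 needs 95; the known cells sum to 55, so (1,3) = 40.
Using column 5: 49 + 22 + 28 + 1 + ? → (4,5) = 95 − 100 = -5.
Row 1 must total 95; the given cells sum to 88, so (1,4) = 7.
Row 4 needs 95; the known cells sum to 91, so (4,2) = 4.
Using column 2: -17 + 52 + 4 + 25 + ? → (2,2) = 95 − 64 = 31.
Using column 4: 7 + (-14) + 13 + 34 + ? → (2,4) = 95 − 40 = 55.

55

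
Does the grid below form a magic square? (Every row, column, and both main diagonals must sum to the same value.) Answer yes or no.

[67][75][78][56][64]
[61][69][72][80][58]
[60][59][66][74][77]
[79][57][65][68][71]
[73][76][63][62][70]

No — row 2 sums to 340 but column 2 sums to 336.

Row 1: 67 + 75 + 78 + 56 + 64 = 340.
Row 2: 61 + 69 + 72 + 80 + 58 = 340.
Row 3: 60 + 59 + 66 + 74 + 77 = 336.
Row 4: 79 + 57 + 65 + 68 + 71 = 340.
Row 5: 73 + 76 + 63 + 62 + 70 = 344.
Column 1: 67 + 61 + 60 + 79 + 73 = 340.
Column 2: 75 + 69 + 59 + 57 + 76 = 336.
Column 3: 78 + 72 + 66 + 65 + 63 = 344.
Column 4: 56 + 80 + 74 + 68 + 62 = 340.
Column 5: 64 + 58 + 77 + 71 + 70 = 340.
Main diagonal: 67 + 69 + 66 + 68 + 70 = 340.
Anti-diagonal: 64 + 80 + 66 + 57 + 73 = 340.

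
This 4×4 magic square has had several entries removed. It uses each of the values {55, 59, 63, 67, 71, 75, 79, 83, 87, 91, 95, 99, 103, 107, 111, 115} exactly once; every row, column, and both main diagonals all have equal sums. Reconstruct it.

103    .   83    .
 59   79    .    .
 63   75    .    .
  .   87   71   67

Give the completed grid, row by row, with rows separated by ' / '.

103 99 83 55 / 59 79 95 107 / 63 75 91 111 / 115 87 71 67

The 16 entries sum to 1360, so each line sums to 1360/4 = 340.
Row 4 must total 340; the given cells sum to 225, so (4,1) = 115.
Using column 2: 79 + 75 + 87 + ? → (1,2) = 340 − 241 = 99.
Main diagonal must total 340; the given cells sum to 249, so (3,3) = 91.
Using row 1: 103 + 99 + 83 + ? → (1,4) = 340 − 285 = 55.
The remaining cell in row 3 is (3,4) = 340 − 229 = 111.
From column 3, 340 − (83 + 91 + 71) gives (2,3) = 95.
From column 4, 340 − (55 + 111 + 67) gives (2,4) = 107.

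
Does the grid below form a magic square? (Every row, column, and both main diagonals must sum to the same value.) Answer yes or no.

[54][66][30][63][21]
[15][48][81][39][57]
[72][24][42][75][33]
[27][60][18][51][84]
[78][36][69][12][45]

Row 1: 54 + 66 + 30 + 63 + 21 = 234.
Row 2: 15 + 48 + 81 + 39 + 57 = 240.
Row 3: 72 + 24 + 42 + 75 + 33 = 246.
Row 4: 27 + 60 + 18 + 51 + 84 = 240.
Row 5: 78 + 36 + 69 + 12 + 45 = 240.
Column 1: 54 + 15 + 72 + 27 + 78 = 246.
Column 2: 66 + 48 + 24 + 60 + 36 = 234.
Column 3: 30 + 81 + 42 + 18 + 69 = 240.
Column 4: 63 + 39 + 75 + 51 + 12 = 240.
Column 5: 21 + 57 + 33 + 84 + 45 = 240.
Main diagonal: 54 + 48 + 42 + 51 + 45 = 240.
Anti-diagonal: 21 + 39 + 42 + 60 + 78 = 240.

No — column 2 sums to 234 but row 3 sums to 246.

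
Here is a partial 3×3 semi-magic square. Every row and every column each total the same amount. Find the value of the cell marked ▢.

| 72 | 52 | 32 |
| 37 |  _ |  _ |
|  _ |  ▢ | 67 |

42

Row 1 is complete and sums to 156; that is the magic constant.
From column 1, 156 − (72 + 37) gives (3,1) = 47.
From column 3, 156 − (32 + 67) gives (2,3) = 57.
From row 2, 156 − (37 + 57) gives (2,2) = 62.
The remaining cell in row 3 is (3,2) = 156 − 114 = 42.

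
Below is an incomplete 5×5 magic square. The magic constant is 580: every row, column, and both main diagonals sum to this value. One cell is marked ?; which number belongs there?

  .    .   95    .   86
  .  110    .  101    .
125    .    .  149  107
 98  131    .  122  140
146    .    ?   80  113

From row 4, 580 − (98 + 131 + 122 + 140) gives (4,3) = 89.
Using column 4: 101 + 149 + 122 + 80 + ? → (1,4) = 580 − 452 = 128.
Column 5: 86 + 107 + 140 + 113 + ? = 580, so (2,5) = 134.
From anti-diagonal, 580 − (86 + 101 + 131 + 146) gives (3,3) = 116.
Row 3: 125 + 116 + 149 + 107 + ? = 580, so (3,2) = 83.
Main diagonal needs 580; the known cells sum to 461, so (1,1) = 119.
Row 1 must total 580; the given cells sum to 428, so (1,2) = 152.
Column 1: 119 + 125 + 98 + 146 + ? = 580, so (2,1) = 92.
Column 2: 152 + 110 + 83 + 131 + ? = 580, so (5,2) = 104.
Using row 2: 92 + 110 + 101 + 134 + ? → (2,3) = 580 − 437 = 143.
Row 5 needs 580; the known cells sum to 443, so (5,3) = 137.

137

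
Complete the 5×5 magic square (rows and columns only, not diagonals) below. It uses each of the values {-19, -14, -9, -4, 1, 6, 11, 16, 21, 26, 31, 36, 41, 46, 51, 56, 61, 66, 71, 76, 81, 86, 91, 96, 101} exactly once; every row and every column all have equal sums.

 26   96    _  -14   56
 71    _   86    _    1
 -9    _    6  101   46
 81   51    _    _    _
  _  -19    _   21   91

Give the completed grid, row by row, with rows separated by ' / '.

The 25 entries sum to 1025, so each line sums to 1025/5 = 205.
Using row 1: 26 + 96 + (-14) + 56 + ? → (1,3) = 205 − 164 = 41.
Row 3: -9 + 6 + 101 + 46 + ? = 205, so (3,2) = 61.
Using column 1: 26 + 71 + (-9) + 81 + ? → (5,1) = 205 − 169 = 36.
Column 2 must total 205; the given cells sum to 189, so (2,2) = 16.
From column 5, 205 − (56 + 1 + 46 + 91) gives (4,5) = 11.
Using row 2: 71 + 16 + 86 + 1 + ? → (2,4) = 205 − 174 = 31.
Row 5 needs 205; the known cells sum to 129, so (5,3) = 76.
Column 3 needs 205; the known cells sum to 209, so (4,3) = -4.
Using column 4: -14 + 31 + 101 + 21 + ? → (4,4) = 205 − 139 = 66.

26 96 41 -14 56 / 71 16 86 31 1 / -9 61 6 101 46 / 81 51 -4 66 11 / 36 -19 76 21 91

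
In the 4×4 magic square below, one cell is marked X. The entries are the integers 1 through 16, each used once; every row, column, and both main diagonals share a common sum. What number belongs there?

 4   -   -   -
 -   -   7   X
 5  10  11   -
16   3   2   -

12

The entries are 1 through 16, which sum to 136, so each line sums to 136/4 = 34.
Row 3: 5 + 10 + 11 + ? = 34, so (3,4) = 8.
The remaining cell in row 4 is (4,4) = 34 − 21 = 13.
The remaining cell in column 1 is (2,1) = 34 − 25 = 9.
Column 3: 7 + 11 + 2 + ? = 34, so (1,3) = 14.
Main diagonal needs 34; the known cells sum to 28, so (2,2) = 6.
Anti-diagonal needs 34; the known cells sum to 33, so (1,4) = 1.
Using row 1: 4 + 14 + 1 + ? → (1,2) = 34 − 19 = 15.
Row 2 must total 34; the given cells sum to 22, so (2,4) = 12.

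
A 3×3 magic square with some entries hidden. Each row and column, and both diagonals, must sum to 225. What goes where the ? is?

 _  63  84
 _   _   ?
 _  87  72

69

Using row 1: 63 + 84 + ? → (1,1) = 225 − 147 = 78.
Row 3: 87 + 72 + ? = 225, so (3,1) = 66.
Using column 1: 78 + 66 + ? → (2,1) = 225 − 144 = 81.
Column 2: 63 + 87 + ? = 225, so (2,2) = 75.
Column 3: 84 + 72 + ? = 225, so (2,3) = 69.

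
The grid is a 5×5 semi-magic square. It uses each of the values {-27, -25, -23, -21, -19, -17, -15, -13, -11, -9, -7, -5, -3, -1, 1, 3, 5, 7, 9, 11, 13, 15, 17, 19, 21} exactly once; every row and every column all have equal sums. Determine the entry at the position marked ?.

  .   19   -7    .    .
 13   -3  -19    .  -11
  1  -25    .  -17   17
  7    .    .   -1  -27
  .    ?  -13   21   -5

3

The 25 entries sum to -75, so each line sums to -75/5 = -15.
Row 2 needs -15; the known cells sum to -20, so (2,4) = 5.
Using row 3: 1 + (-25) + (-17) + 17 + ? → (3,3) = -15 − (-24) = 9.
Using column 3: -7 + (-19) + 9 + (-13) + ? → (4,3) = -15 − (-30) = 15.
Using column 4: 5 + (-17) + (-1) + 21 + ? → (1,4) = -15 − 8 = -23.
From column 5, -15 − (-11 + 17 + (-27) + (-5)) gives (1,5) = 11.
Row 1 must total -15; the given cells sum to 0, so (1,1) = -15.
Row 4: 7 + 15 + (-1) + (-27) + ? = -15, so (4,2) = -9.
Column 1 needs -15; the known cells sum to 6, so (5,1) = -21.
Using column 2: 19 + (-3) + (-25) + (-9) + ? → (5,2) = -15 − (-18) = 3.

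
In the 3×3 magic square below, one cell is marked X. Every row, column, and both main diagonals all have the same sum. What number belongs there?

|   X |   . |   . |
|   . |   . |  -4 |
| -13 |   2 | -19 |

Row 3 is complete and sums to -30; that is the magic constant.
Column 3 needs -30; the known cells sum to -23, so (1,3) = -7.
The remaining cell in anti-diagonal is (2,2) = -30 − (-20) = -10.
Using row 2: -10 + (-4) + ? → (2,1) = -30 − (-14) = -16.
Using column 1: -16 + (-13) + ? → (1,1) = -30 − (-29) = -1.

-1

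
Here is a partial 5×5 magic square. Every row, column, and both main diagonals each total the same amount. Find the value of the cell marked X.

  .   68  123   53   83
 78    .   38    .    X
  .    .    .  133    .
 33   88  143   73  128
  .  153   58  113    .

148

Row 4 is complete and sums to 465; that is the magic constant.
Row 1 must total 465; the given cells sum to 327, so (1,1) = 138.
From column 3, 465 − (123 + 38 + 143 + 58) gives (3,3) = 103.
Column 4: 53 + 133 + 73 + 113 + ? = 465, so (2,4) = 93.
Anti-diagonal: 83 + 93 + 103 + 88 + ? = 465, so (5,1) = 98.
Row 5: 98 + 153 + 58 + 113 + ? = 465, so (5,5) = 43.
From column 1, 465 − (138 + 78 + 33 + 98) gives (3,1) = 118.
Main diagonal needs 465; the known cells sum to 357, so (2,2) = 108.
Row 2: 78 + 108 + 38 + 93 + ? = 465, so (2,5) = 148.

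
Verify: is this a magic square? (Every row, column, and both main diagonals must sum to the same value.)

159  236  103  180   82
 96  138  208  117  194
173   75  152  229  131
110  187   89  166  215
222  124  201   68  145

No — row 2 sums to 753 but anti-diagonal sums to 760.

Row 1: 159 + 236 + 103 + 180 + 82 = 760.
Row 2: 96 + 138 + 208 + 117 + 194 = 753.
Row 3: 173 + 75 + 152 + 229 + 131 = 760.
Row 4: 110 + 187 + 89 + 166 + 215 = 767.
Row 5: 222 + 124 + 201 + 68 + 145 = 760.
Column 1: 159 + 96 + 173 + 110 + 222 = 760.
Column 2: 236 + 138 + 75 + 187 + 124 = 760.
Column 3: 103 + 208 + 152 + 89 + 201 = 753.
Column 4: 180 + 117 + 229 + 166 + 68 = 760.
Column 5: 82 + 194 + 131 + 215 + 145 = 767.
Main diagonal: 159 + 138 + 152 + 166 + 145 = 760.
Anti-diagonal: 82 + 117 + 152 + 187 + 222 = 760.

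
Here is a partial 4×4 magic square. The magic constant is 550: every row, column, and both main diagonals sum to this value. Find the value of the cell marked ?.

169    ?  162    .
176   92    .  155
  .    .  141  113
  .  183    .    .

85

Row 2 needs 550; the known cells sum to 423, so (2,3) = 127.
Using column 3: 162 + 127 + 141 + ? → (4,3) = 550 − 430 = 120.
Main diagonal must total 550; the given cells sum to 402, so (4,4) = 148.
From row 4, 550 − (183 + 120 + 148) gives (4,1) = 99.
The remaining cell in column 1 is (3,1) = 550 − 444 = 106.
Using column 4: 155 + 113 + 148 + ? → (1,4) = 550 − 416 = 134.
Using anti-diagonal: 134 + 127 + 99 + ? → (3,2) = 550 − 360 = 190.
Row 1 needs 550; the known cells sum to 465, so (1,2) = 85.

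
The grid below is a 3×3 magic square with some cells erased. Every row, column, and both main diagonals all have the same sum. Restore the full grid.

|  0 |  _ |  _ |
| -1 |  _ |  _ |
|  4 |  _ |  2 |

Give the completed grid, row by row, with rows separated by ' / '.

0 5 -2 / -1 1 3 / 4 -3 2

Column 1 is already complete: 0 + -1 + 4 = 3, so that is the magic constant.
Row 3: 4 + 2 + ? = 3, so (3,2) = -3.
Main diagonal: 0 + 2 + ? = 3, so (2,2) = 1.
The remaining cell in anti-diagonal is (1,3) = 3 − 5 = -2.
Row 1 needs 3; the known cells sum to -2, so (1,2) = 5.
Using row 2: -1 + 1 + ? → (2,3) = 3 − 0 = 3.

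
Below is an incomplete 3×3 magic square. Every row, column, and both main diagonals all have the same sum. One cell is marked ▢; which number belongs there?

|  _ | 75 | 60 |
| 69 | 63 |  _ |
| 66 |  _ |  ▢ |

72

Anti-diagonal is complete and sums to 189; that is the magic constant.
From row 1, 189 − (75 + 60) gives (1,1) = 54.
From row 2, 189 − (69 + 63) gives (2,3) = 57.
Column 2 needs 189; the known cells sum to 138, so (3,2) = 51.
Using column 3: 60 + 57 + ? → (3,3) = 189 − 117 = 72.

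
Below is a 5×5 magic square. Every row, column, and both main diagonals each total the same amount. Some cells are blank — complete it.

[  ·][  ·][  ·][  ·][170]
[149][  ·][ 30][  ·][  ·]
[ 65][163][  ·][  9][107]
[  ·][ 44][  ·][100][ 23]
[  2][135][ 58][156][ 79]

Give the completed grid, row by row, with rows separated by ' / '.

Row 5 is already complete: 2 + 135 + 58 + 156 + 79 = 430, so that is the magic constant.
The remaining cell in row 3 is (3,3) = 430 − 344 = 86.
Column 5 must total 430; the given cells sum to 379, so (2,5) = 51.
Anti-diagonal needs 430; the known cells sum to 302, so (2,4) = 128.
Row 2: 149 + 30 + 128 + 51 + ? = 430, so (2,2) = 72.
Column 2 needs 430; the known cells sum to 414, so (1,2) = 16.
The remaining cell in column 4 is (1,4) = 430 − 393 = 37.
From main diagonal, 430 − (72 + 86 + 100 + 79) gives (1,1) = 93.
From row 1, 430 − (93 + 16 + 37 + 170) gives (1,3) = 114.
Column 1: 93 + 149 + 65 + 2 + ? = 430, so (4,1) = 121.
Column 3: 114 + 30 + 86 + 58 + ? = 430, so (4,3) = 142.

93 16 114 37 170 / 149 72 30 128 51 / 65 163 86 9 107 / 121 44 142 100 23 / 2 135 58 156 79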